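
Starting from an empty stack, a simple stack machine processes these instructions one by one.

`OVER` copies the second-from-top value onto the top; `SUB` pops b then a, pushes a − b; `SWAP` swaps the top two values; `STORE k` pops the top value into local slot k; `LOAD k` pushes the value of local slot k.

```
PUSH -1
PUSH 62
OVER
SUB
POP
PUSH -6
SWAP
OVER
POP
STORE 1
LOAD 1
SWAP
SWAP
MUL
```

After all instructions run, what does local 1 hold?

-1

PUSH -1 -> [-1]
PUSH 62 -> [-1, 62]
OVER    -> [-1, 62, -1]
SUB     -> [-1, 63]
POP     -> [-1]
PUSH -6 -> [-1, -6]
SWAP    -> [-6, -1]
OVER    -> [-6, -1, -6]
POP     -> [-6, -1]
STORE 1 -> [-6]
LOAD 1  -> [-6, -1]
SWAP    -> [-1, -6]
SWAP    -> [-6, -1]
MUL     -> [6]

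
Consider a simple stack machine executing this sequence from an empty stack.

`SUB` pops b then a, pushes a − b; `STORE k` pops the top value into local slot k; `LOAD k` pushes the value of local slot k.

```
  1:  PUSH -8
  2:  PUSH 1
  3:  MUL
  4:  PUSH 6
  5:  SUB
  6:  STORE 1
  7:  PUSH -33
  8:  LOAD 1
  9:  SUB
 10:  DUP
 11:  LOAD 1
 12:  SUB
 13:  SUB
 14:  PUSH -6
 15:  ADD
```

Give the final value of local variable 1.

-14

PUSH -8   -8
PUSH 1    -8 1
MUL       -8
PUSH 6    -8 6
SUB       -14
STORE 1   (empty)
PUSH -33  -33
LOAD 1    -33 -14
SUB       -19
DUP       -19 -19
LOAD 1    -19 -19 -14
SUB       -19 -5
SUB       -14
PUSH -6   -14 -6
ADD       -20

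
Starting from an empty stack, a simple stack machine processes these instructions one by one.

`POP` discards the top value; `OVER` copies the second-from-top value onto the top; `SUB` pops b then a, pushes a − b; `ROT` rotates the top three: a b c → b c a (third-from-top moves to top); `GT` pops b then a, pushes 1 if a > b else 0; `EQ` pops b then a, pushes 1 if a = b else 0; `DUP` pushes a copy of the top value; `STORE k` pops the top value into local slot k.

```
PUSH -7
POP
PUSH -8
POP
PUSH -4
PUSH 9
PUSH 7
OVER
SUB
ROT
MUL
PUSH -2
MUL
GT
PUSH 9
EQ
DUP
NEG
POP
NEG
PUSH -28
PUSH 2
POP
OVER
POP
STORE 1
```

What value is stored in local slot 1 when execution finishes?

-28

PUSH -7  → [-7]
POP      → []
PUSH -8  → [-8]
POP      → []
PUSH -4  → [-4]
PUSH 9   → [-4, 9]
PUSH 7   → [-4, 9, 7]
OVER     → [-4, 9, 7, 9]
SUB      → [-4, 9, -2]
ROT      → [9, -2, -4]
MUL      → [9, 8]
PUSH -2  → [9, 8, -2]
MUL      → [9, -16]
GT       → [1]
PUSH 9   → [1, 9]
EQ       → [0]
DUP      → [0, 0]
NEG      → [0, 0]
POP      → [0]
NEG      → [0]
PUSH -28 → [0, -28]
PUSH 2   → [0, -28, 2]
POP      → [0, -28]
OVER     → [0, -28, 0]
POP      → [0, -28]
STORE 1  → [0]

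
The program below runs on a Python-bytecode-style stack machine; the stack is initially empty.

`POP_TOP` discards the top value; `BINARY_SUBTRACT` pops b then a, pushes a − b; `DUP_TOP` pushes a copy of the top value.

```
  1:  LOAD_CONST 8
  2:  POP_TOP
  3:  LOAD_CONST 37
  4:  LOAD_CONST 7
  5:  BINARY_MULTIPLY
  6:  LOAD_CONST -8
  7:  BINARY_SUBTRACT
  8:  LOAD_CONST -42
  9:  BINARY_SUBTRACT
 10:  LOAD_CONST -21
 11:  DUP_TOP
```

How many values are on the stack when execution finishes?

LOAD_CONST 8    → 8
POP_TOP         → (empty)
LOAD_CONST 37   → 37
LOAD_CONST 7    → 37 7
BINARY_MULTIPLY → 259
LOAD_CONST -8   → 259 -8
BINARY_SUBTRACT → 267
LOAD_CONST -42  → 267 -42
BINARY_SUBTRACT → 309
LOAD_CONST -21  → 309 -21
DUP_TOP         → 309 -21 -21

3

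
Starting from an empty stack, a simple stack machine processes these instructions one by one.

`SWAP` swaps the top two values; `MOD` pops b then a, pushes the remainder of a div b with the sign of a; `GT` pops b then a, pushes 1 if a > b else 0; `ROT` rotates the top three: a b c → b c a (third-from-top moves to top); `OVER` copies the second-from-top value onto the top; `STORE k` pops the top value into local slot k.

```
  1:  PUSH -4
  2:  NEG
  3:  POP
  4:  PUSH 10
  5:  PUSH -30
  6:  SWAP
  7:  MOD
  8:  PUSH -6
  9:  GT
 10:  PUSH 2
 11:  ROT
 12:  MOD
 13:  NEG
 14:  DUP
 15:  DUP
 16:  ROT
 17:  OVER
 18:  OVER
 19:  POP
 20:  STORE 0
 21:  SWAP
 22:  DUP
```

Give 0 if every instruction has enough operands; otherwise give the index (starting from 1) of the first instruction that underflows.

PUSH -4  -> [-4]
NEG      -> [4]
POP      -> []
PUSH 10  -> [10]
PUSH -30 -> [10, -30]
SWAP     -> [-30, 10]
MOD      -> [0]
PUSH -6  -> [0, -6]
GT       -> [1]
PUSH 2   -> [1, 2]
ROT  — needs 3 operands, stack has 2 → underflow

11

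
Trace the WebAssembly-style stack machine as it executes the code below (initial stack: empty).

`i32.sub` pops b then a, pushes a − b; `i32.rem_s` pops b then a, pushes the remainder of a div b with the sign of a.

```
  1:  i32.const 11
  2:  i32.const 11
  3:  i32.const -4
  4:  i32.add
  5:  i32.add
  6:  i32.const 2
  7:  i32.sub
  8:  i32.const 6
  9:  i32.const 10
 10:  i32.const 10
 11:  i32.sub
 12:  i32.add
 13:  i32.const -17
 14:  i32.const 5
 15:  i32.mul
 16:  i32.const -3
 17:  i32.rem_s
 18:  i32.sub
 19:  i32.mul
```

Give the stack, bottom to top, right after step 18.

[16, 7]

i32.const 11  -> [11]
i32.const 11  -> [11, 11]
i32.const -4  -> [11, 11, -4]
i32.add       -> [11, 7]
i32.add       -> [18]
i32.const 2   -> [18, 2]
i32.sub       -> [16]
i32.const 6   -> [16, 6]
i32.const 10  -> [16, 6, 10]
i32.const 10  -> [16, 6, 10, 10]
i32.sub       -> [16, 6, 0]
i32.add       -> [16, 6]
i32.const -17 -> [16, 6, -17]
i32.const 5   -> [16, 6, -17, 5]
i32.mul       -> [16, 6, -85]
i32.const -3  -> [16, 6, -85, -3]
i32.rem_s     -> [16, 6, -1]
i32.sub       -> [16, 7]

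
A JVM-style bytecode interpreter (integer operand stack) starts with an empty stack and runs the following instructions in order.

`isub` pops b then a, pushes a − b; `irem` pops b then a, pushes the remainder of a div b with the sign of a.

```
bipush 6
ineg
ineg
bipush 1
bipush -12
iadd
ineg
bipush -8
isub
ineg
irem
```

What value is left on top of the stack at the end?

bipush 6   -> 6
ineg       -> -6
ineg       -> 6
bipush 1   -> 6 1
bipush -12 -> 6 1 -12
iadd       -> 6 -11
ineg       -> 6 11
bipush -8  -> 6 11 -8
isub       -> 6 19
ineg       -> 6 -19
irem       -> 6

6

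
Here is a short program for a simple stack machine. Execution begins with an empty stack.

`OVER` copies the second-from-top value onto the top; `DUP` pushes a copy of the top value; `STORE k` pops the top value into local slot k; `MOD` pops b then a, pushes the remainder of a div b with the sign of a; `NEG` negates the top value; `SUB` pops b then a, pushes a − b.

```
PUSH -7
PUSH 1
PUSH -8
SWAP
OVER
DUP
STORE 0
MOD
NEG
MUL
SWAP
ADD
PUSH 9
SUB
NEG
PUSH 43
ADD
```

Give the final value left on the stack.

PUSH -7 : [-7]
PUSH 1  : [-7, 1]
PUSH -8 : [-7, 1, -8]
SWAP    : [-7, -8, 1]
OVER    : [-7, -8, 1, -8]
DUP     : [-7, -8, 1, -8, -8]
STORE 0 : [-7, -8, 1, -8]
MOD     : [-7, -8, 1]
NEG     : [-7, -8, -1]
MUL     : [-7, 8]
SWAP    : [8, -7]
ADD     : [1]
PUSH 9  : [1, 9]
SUB     : [-8]
NEG     : [8]
PUSH 43 : [8, 43]
ADD     : [51]

51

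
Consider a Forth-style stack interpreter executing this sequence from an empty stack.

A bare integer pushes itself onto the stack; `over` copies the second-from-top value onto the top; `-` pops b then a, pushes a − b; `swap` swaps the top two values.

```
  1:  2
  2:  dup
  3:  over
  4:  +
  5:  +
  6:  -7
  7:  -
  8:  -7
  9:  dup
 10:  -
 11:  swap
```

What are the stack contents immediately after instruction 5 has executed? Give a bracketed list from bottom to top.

2     2
dup   2 2
over  2 2 2
+     2 4
+     6

[6]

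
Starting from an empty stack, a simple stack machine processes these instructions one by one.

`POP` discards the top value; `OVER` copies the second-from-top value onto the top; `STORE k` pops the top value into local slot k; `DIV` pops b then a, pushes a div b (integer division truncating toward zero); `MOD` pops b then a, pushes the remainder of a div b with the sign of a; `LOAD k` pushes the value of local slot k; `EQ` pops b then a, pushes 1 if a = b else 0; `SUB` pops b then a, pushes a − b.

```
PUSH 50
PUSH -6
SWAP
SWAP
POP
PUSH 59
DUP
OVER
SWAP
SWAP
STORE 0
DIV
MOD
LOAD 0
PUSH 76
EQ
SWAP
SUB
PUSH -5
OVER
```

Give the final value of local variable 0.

PUSH 50 -> 50
PUSH -6 -> 50 -6
SWAP    -> -6 50
SWAP    -> 50 -6
POP     -> 50
PUSH 59 -> 50 59
DUP     -> 50 59 59
OVER    -> 50 59 59 59
SWAP    -> 50 59 59 59
SWAP    -> 50 59 59 59
STORE 0 -> 50 59 59
DIV     -> 50 1
MOD     -> 0
LOAD 0  -> 0 59
PUSH 76 -> 0 59 76
EQ      -> 0 0
SWAP    -> 0 0
SUB     -> 0
PUSH -5 -> 0 -5
OVER    -> 0 -5 0

59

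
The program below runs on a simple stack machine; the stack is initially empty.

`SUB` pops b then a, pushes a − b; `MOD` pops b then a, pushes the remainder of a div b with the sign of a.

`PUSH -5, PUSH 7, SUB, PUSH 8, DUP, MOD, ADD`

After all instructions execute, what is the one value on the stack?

-12

PUSH -5 -> [-5]
PUSH 7  -> [-5, 7]
SUB     -> [-12]
PUSH 8  -> [-12, 8]
DUP     -> [-12, 8, 8]
MOD     -> [-12, 0]
ADD     -> [-12]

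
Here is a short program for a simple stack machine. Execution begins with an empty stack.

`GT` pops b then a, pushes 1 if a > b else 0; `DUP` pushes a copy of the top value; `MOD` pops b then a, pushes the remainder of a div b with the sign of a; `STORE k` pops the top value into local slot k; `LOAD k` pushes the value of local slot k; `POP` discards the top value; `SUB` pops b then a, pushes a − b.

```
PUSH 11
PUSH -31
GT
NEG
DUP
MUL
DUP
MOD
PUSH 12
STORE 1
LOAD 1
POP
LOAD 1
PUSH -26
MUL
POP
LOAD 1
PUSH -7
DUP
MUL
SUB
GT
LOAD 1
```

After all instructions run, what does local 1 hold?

12

PUSH 11  -> 11
PUSH -31 -> 11 -31
GT       -> 1
NEG      -> -1
DUP      -> -1 -1
MUL      -> 1
DUP      -> 1 1
MOD      -> 0
PUSH 12  -> 0 12
STORE 1  -> 0
LOAD 1   -> 0 12
POP      -> 0
LOAD 1   -> 0 12
PUSH -26 -> 0 12 -26
MUL      -> 0 -312
POP      -> 0
LOAD 1   -> 0 12
PUSH -7  -> 0 12 -7
DUP      -> 0 12 -7 -7
MUL      -> 0 12 49
SUB      -> 0 -37
GT       -> 1
LOAD 1   -> 1 12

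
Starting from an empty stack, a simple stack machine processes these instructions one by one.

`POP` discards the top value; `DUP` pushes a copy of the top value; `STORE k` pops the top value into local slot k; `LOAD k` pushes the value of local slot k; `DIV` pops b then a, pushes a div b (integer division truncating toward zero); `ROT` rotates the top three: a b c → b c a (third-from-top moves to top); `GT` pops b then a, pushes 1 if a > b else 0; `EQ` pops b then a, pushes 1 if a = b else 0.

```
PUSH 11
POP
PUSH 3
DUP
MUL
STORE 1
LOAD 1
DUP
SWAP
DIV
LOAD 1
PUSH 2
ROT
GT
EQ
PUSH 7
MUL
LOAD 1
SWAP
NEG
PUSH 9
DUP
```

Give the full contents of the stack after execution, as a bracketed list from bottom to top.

[9, 0, 9, 9]

PUSH 11 : [11]
POP     : []
PUSH 3  : [3]
DUP     : [3, 3]
MUL     : [9]
STORE 1 : []
LOAD 1  : [9]
DUP     : [9, 9]
SWAP    : [9, 9]
DIV     : [1]
LOAD 1  : [1, 9]
PUSH 2  : [1, 9, 2]
ROT     : [9, 2, 1]
GT      : [9, 1]
EQ      : [0]
PUSH 7  : [0, 7]
MUL     : [0]
LOAD 1  : [0, 9]
SWAP    : [9, 0]
NEG     : [9, 0]
PUSH 9  : [9, 0, 9]
DUP     : [9, 0, 9, 9]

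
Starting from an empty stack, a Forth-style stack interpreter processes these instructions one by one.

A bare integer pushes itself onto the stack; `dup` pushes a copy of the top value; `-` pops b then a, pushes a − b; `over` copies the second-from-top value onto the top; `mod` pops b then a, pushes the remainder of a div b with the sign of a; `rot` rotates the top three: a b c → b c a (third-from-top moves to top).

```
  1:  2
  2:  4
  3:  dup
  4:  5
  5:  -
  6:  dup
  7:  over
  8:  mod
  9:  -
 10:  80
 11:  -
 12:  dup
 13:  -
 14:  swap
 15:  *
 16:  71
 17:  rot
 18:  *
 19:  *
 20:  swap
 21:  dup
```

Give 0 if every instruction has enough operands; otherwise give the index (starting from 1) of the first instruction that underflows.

20

2    : 2
4    : 2 4
dup  : 2 4 4
5    : 2 4 4 5
-    : 2 4 -1
dup  : 2 4 -1 -1
over : 2 4 -1 -1 -1
mod  : 2 4 -1 0
-    : 2 4 -1
80   : 2 4 -1 80
-    : 2 4 -81
dup  : 2 4 -81 -81
-    : 2 4 0
swap : 2 0 4
*    : 2 0
71   : 2 0 71
rot  : 0 71 2
*    : 0 142
*    : 0
swap  — needs 2 operands, stack has 1 → underflow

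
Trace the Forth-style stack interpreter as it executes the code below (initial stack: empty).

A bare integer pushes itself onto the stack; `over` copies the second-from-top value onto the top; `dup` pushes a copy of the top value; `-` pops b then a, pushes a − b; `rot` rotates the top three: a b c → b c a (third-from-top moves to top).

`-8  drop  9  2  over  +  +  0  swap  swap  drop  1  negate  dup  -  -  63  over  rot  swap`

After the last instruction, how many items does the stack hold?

3

-8     : -8
drop   : (empty)
9      : 9
2      : 9 2
over   : 9 2 9
+      : 9 11
+      : 20
0      : 20 0
swap   : 0 20
swap   : 20 0
drop   : 20
1      : 20 1
negate : 20 -1
dup    : 20 -1 -1
-      : 20 0
-      : 20
63     : 20 63
over   : 20 63 20
rot    : 63 20 20
swap   : 63 20 20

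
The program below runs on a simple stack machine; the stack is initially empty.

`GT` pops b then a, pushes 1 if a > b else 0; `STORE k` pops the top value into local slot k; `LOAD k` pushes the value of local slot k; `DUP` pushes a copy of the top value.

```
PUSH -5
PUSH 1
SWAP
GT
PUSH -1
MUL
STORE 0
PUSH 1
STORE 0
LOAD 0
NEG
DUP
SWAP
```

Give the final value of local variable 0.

PUSH -5  -5
PUSH 1   -5 1
SWAP     1 -5
GT       1
PUSH -1  1 -1
MUL      -1
STORE 0  (empty)
PUSH 1   1
STORE 0  (empty)
LOAD 0   1
NEG      -1
DUP      -1 -1
SWAP     -1 -1

1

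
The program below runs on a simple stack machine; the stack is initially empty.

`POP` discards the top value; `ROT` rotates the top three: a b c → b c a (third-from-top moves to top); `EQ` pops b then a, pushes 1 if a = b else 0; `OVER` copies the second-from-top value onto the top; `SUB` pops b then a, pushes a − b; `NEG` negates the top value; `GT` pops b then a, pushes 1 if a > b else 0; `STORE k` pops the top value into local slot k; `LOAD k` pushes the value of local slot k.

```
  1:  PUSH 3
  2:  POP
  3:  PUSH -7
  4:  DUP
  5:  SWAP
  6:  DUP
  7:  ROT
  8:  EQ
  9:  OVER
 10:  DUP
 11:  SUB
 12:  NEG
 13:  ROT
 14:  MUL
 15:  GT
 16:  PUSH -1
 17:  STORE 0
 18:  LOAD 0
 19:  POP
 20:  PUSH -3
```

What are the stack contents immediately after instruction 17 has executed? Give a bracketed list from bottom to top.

[1]

PUSH 3   [3]
POP      []
PUSH -7  [-7]
DUP      [-7, -7]
SWAP     [-7, -7]
DUP      [-7, -7, -7]
ROT      [-7, -7, -7]
EQ       [-7, 1]
OVER     [-7, 1, -7]
DUP      [-7, 1, -7, -7]
SUB      [-7, 1, 0]
NEG      [-7, 1, 0]
ROT      [1, 0, -7]
MUL      [1, 0]
GT       [1]
PUSH -1  [1, -1]
STORE 0  [1]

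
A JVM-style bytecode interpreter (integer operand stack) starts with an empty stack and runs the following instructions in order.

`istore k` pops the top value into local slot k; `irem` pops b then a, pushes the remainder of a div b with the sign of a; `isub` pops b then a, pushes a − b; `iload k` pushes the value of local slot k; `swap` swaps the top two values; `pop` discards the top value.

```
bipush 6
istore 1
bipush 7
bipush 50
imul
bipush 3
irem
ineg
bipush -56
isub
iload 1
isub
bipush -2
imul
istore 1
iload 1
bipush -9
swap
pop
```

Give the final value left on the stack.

bipush 6   -> [6]
istore 1   -> []
bipush 7   -> [7]
bipush 50  -> [7, 50]
imul       -> [350]
bipush 3   -> [350, 3]
irem       -> [2]
ineg       -> [-2]
bipush -56 -> [-2, -56]
isub       -> [54]
iload 1    -> [54, 6]
isub       -> [48]
bipush -2  -> [48, -2]
imul       -> [-96]
istore 1   -> []
iload 1    -> [-96]
bipush -9  -> [-96, -9]
swap       -> [-9, -96]
pop        -> [-9]

-9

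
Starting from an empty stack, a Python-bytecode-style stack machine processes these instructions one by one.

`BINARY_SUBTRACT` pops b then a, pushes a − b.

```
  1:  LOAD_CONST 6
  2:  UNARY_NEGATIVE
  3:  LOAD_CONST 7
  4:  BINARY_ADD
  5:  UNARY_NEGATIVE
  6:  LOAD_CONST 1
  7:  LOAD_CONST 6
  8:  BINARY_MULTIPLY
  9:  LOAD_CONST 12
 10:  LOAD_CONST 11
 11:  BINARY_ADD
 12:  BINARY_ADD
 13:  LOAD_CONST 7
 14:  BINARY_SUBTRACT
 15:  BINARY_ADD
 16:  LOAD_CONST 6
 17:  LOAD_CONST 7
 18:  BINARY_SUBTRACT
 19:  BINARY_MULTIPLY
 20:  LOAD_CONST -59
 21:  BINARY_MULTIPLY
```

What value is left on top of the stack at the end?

LOAD_CONST 6    → [6]
UNARY_NEGATIVE  → [-6]
LOAD_CONST 7    → [-6, 7]
BINARY_ADD      → [1]
UNARY_NEGATIVE  → [-1]
LOAD_CONST 1    → [-1, 1]
LOAD_CONST 6    → [-1, 1, 6]
BINARY_MULTIPLY → [-1, 6]
LOAD_CONST 12   → [-1, 6, 12]
LOAD_CONST 11   → [-1, 6, 12, 11]
BINARY_ADD      → [-1, 6, 23]
BINARY_ADD      → [-1, 29]
LOAD_CONST 7    → [-1, 29, 7]
BINARY_SUBTRACT → [-1, 22]
BINARY_ADD      → [21]
LOAD_CONST 6    → [21, 6]
LOAD_CONST 7    → [21, 6, 7]
BINARY_SUBTRACT → [21, -1]
BINARY_MULTIPLY → [-21]
LOAD_CONST -59  → [-21, -59]
BINARY_MULTIPLY → [1239]

1239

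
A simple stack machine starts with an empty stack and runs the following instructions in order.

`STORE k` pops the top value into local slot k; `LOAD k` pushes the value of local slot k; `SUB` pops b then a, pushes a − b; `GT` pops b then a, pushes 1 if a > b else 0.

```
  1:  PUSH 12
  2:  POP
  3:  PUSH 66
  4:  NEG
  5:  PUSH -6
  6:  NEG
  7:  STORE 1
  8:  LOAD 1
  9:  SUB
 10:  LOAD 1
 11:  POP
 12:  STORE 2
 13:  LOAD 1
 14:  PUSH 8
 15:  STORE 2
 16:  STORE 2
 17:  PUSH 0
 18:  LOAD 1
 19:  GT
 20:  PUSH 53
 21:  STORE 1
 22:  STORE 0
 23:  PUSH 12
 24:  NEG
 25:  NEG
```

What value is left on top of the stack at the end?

12

PUSH 12 -> [12]
POP     -> []
PUSH 66 -> [66]
NEG     -> [-66]
PUSH -6 -> [-66, -6]
NEG     -> [-66, 6]
STORE 1 -> [-66]
LOAD 1  -> [-66, 6]
SUB     -> [-72]
LOAD 1  -> [-72, 6]
POP     -> [-72]
STORE 2 -> []
LOAD 1  -> [6]
PUSH 8  -> [6, 8]
STORE 2 -> [6]
STORE 2 -> []
PUSH 0  -> [0]
LOAD 1  -> [0, 6]
GT      -> [0]
PUSH 53 -> [0, 53]
STORE 1 -> [0]
STORE 0 -> []
PUSH 12 -> [12]
NEG     -> [-12]
NEG     -> [12]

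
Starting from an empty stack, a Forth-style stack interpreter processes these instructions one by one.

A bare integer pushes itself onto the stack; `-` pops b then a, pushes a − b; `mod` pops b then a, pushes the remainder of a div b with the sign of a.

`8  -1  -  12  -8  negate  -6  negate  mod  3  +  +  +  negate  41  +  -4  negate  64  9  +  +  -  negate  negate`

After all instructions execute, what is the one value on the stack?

-62

8      -> [8]
-1     -> [8, -1]
-      -> [9]
12     -> [9, 12]
-8     -> [9, 12, -8]
negate -> [9, 12, 8]
-6     -> [9, 12, 8, -6]
negate -> [9, 12, 8, 6]
mod    -> [9, 12, 2]
3      -> [9, 12, 2, 3]
+      -> [9, 12, 5]
+      -> [9, 17]
+      -> [26]
negate -> [-26]
41     -> [-26, 41]
+      -> [15]
-4     -> [15, -4]
negate -> [15, 4]
64     -> [15, 4, 64]
9      -> [15, 4, 64, 9]
+      -> [15, 4, 73]
+      -> [15, 77]
-      -> [-62]
negate -> [62]
negate -> [-62]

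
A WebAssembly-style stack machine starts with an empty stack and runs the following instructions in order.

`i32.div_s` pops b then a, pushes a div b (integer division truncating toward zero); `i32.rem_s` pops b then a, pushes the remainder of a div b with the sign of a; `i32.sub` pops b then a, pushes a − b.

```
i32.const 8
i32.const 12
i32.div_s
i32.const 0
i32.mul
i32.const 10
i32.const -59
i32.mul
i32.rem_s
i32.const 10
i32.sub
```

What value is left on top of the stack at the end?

i32.const 8   → 8
i32.const 12  → 8 12
i32.div_s     → 0
i32.const 0   → 0 0
i32.mul       → 0
i32.const 10  → 0 10
i32.const -59 → 0 10 -59
i32.mul       → 0 -590
i32.rem_s     → 0
i32.const 10  → 0 10
i32.sub       → -10

-10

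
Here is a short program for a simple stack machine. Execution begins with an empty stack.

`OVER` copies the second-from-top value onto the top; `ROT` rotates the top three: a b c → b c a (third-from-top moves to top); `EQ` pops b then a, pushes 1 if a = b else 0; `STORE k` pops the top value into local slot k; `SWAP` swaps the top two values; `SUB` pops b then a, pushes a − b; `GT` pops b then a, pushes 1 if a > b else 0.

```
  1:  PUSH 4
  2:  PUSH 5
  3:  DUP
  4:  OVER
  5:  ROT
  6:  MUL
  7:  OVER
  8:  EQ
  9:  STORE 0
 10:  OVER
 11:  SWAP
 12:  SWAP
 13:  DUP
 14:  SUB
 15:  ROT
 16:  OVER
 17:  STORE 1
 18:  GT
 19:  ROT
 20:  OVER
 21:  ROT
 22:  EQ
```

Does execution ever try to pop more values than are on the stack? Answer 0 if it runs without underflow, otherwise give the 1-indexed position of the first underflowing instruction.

19

PUSH 4   [4]
PUSH 5   [4, 5]
DUP      [4, 5, 5]
OVER     [4, 5, 5, 5]
ROT      [4, 5, 5, 5]
MUL      [4, 5, 25]
OVER     [4, 5, 25, 5]
EQ       [4, 5, 0]
STORE 0  [4, 5]
OVER     [4, 5, 4]
SWAP     [4, 4, 5]
SWAP     [4, 5, 4]
DUP      [4, 5, 4, 4]
SUB      [4, 5, 0]
ROT      [5, 0, 4]
OVER     [5, 0, 4, 0]
STORE 1  [5, 0, 4]
GT       [5, 0]
ROT  — needs 3 operands, stack has 2 → underflow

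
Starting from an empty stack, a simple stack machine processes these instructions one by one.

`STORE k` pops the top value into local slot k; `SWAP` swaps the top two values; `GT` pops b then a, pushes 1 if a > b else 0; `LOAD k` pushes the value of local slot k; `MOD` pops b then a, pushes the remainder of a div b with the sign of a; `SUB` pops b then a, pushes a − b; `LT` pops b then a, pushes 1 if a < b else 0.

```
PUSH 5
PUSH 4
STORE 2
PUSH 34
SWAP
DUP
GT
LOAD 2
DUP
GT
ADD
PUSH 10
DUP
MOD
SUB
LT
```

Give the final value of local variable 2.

4

PUSH 5   5
PUSH 4   5 4
STORE 2  5
PUSH 34  5 34
SWAP     34 5
DUP      34 5 5
GT       34 0
LOAD 2   34 0 4
DUP      34 0 4 4
GT       34 0 0
ADD      34 0
PUSH 10  34 0 10
DUP      34 0 10 10
MOD      34 0 0
SUB      34 0
LT       0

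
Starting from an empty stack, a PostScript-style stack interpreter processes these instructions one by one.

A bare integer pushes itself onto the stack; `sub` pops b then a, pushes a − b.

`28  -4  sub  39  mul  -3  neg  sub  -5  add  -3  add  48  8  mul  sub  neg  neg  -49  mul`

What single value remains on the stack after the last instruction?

-41797

28  → 28
-4  → 28 -4
sub → 32
39  → 32 39
mul → 1248
-3  → 1248 -3
neg → 1248 3
sub → 1245
-5  → 1245 -5
add → 1240
-3  → 1240 -3
add → 1237
48  → 1237 48
8   → 1237 48 8
mul → 1237 384
sub → 853
neg → -853
neg → 853
-49 → 853 -49
mul → -41797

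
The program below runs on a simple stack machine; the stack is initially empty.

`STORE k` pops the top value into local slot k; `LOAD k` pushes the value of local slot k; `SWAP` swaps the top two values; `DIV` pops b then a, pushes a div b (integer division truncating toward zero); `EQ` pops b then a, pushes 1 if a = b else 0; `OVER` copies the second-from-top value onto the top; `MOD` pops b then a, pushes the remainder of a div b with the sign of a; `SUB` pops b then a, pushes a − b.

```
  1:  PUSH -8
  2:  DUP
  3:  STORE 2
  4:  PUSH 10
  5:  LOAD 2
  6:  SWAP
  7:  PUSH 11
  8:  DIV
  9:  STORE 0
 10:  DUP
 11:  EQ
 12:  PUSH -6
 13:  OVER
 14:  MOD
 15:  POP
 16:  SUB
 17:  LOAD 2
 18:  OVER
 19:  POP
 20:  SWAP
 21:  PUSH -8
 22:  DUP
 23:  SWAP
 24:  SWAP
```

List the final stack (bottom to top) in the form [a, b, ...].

[-8, -9, -8, -8]

PUSH -8  [-8]
DUP      [-8, -8]
STORE 2  [-8]
PUSH 10  [-8, 10]
LOAD 2   [-8, 10, -8]
SWAP     [-8, -8, 10]
PUSH 11  [-8, -8, 10, 11]
DIV      [-8, -8, 0]
STORE 0  [-8, -8]
DUP      [-8, -8, -8]
EQ       [-8, 1]
PUSH -6  [-8, 1, -6]
OVER     [-8, 1, -6, 1]
MOD      [-8, 1, 0]
POP      [-8, 1]
SUB      [-9]
LOAD 2   [-9, -8]
OVER     [-9, -8, -9]
POP      [-9, -8]
SWAP     [-8, -9]
PUSH -8  [-8, -9, -8]
DUP      [-8, -9, -8, -8]
SWAP     [-8, -9, -8, -8]
SWAP     [-8, -9, -8, -8]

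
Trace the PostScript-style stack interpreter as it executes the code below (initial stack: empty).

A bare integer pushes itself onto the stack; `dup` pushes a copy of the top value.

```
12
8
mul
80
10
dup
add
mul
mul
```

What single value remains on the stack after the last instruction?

153600

12  -> [12]
8   -> [12, 8]
mul -> [96]
80  -> [96, 80]
10  -> [96, 80, 10]
dup -> [96, 80, 10, 10]
add -> [96, 80, 20]
mul -> [96, 1600]
mul -> [153600]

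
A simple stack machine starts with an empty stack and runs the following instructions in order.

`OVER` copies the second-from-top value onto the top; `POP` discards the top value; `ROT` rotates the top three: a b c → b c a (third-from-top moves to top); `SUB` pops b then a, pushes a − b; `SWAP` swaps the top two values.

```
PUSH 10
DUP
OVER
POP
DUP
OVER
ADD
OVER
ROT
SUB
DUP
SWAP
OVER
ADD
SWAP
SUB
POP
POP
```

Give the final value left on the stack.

PUSH 10 : 10
DUP     : 10 10
OVER    : 10 10 10
POP     : 10 10
DUP     : 10 10 10
OVER    : 10 10 10 10
ADD     : 10 10 20
OVER    : 10 10 20 10
ROT     : 10 20 10 10
SUB     : 10 20 0
DUP     : 10 20 0 0
SWAP    : 10 20 0 0
OVER    : 10 20 0 0 0
ADD     : 10 20 0 0
SWAP    : 10 20 0 0
SUB     : 10 20 0
POP     : 10 20
POP     : 10

10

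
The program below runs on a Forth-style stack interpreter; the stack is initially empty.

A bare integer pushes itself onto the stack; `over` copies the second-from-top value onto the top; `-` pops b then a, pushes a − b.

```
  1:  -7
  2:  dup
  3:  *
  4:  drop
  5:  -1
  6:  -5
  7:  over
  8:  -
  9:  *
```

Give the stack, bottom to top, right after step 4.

-7   → -7
dup  → -7 -7
*    → 49
drop → (empty)

[]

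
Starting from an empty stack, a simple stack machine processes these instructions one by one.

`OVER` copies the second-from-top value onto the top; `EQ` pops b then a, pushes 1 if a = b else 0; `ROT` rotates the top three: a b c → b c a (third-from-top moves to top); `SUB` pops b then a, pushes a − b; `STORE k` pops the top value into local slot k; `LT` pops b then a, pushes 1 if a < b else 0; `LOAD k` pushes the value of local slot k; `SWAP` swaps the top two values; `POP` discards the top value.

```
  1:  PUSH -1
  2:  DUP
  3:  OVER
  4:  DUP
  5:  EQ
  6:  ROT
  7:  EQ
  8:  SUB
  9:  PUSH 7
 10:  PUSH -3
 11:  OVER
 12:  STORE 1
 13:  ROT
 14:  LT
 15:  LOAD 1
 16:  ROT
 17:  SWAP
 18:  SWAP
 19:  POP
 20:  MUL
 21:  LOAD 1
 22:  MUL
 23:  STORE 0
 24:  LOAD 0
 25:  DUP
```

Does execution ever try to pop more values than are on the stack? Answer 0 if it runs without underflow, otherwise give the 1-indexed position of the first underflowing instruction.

0

PUSH -1 -> [-1]
DUP     -> [-1, -1]
OVER    -> [-1, -1, -1]
DUP     -> [-1, -1, -1, -1]
EQ      -> [-1, -1, 1]
ROT     -> [-1, 1, -1]
EQ      -> [-1, 0]
SUB     -> [-1]
PUSH 7  -> [-1, 7]
PUSH -3 -> [-1, 7, -3]
OVER    -> [-1, 7, -3, 7]
STORE 1 -> [-1, 7, -3]
ROT     -> [7, -3, -1]
LT      -> [7, 1]
LOAD 1  -> [7, 1, 7]
ROT     -> [1, 7, 7]
SWAP    -> [1, 7, 7]
SWAP    -> [1, 7, 7]
POP     -> [1, 7]
MUL     -> [7]
LOAD 1  -> [7, 7]
MUL     -> [49]
STORE 0 -> []
LOAD 0  -> [49]
DUP     -> [49, 49]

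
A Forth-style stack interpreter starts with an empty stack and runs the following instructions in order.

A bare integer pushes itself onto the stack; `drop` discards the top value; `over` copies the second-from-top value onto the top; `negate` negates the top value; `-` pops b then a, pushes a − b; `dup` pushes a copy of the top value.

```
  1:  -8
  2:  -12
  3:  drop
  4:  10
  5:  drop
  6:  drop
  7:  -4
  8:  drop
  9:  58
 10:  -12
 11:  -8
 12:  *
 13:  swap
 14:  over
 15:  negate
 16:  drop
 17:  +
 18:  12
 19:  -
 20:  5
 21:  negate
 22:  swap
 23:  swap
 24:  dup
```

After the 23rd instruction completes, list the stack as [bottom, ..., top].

-8     → -8
-12    → -8 -12
drop   → -8
10     → -8 10
drop   → -8
drop   → (empty)
-4     → -4
drop   → (empty)
58     → 58
-12    → 58 -12
-8     → 58 -12 -8
*      → 58 96
swap   → 96 58
over   → 96 58 96
negate → 96 58 -96
drop   → 96 58
+      → 154
12     → 154 12
-      → 142
5      → 142 5
negate → 142 -5
swap   → -5 142
swap   → 142 -5

[142, -5]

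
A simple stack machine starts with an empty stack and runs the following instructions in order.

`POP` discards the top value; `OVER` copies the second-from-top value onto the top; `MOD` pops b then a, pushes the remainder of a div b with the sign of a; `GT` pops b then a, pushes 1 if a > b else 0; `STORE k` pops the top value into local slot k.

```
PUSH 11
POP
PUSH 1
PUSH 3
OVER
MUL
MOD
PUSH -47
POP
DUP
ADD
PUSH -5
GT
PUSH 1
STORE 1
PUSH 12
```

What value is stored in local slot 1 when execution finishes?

PUSH 11  : 11
POP      : (empty)
PUSH 1   : 1
PUSH 3   : 1 3
OVER     : 1 3 1
MUL      : 1 3
MOD      : 1
PUSH -47 : 1 -47
POP      : 1
DUP      : 1 1
ADD      : 2
PUSH -5  : 2 -5
GT       : 1
PUSH 1   : 1 1
STORE 1  : 1
PUSH 12  : 1 12

1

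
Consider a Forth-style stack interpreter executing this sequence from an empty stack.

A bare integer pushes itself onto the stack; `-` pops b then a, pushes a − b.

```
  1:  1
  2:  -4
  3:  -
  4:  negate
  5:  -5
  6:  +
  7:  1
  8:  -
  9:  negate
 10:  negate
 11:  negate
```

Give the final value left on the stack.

1       1
-4      1 -4
-       5
negate  -5
-5      -5 -5
+       -10
1       -10 1
-       -11
negate  11
negate  -11
negate  11

11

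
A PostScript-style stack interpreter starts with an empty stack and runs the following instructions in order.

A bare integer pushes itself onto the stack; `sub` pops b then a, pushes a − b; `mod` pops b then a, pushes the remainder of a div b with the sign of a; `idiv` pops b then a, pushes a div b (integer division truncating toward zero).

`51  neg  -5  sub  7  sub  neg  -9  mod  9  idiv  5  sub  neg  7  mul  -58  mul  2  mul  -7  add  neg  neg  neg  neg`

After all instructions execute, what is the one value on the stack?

51   -> 51
neg  -> -51
-5   -> -51 -5
sub  -> -46
7    -> -46 7
sub  -> -53
neg  -> 53
-9   -> 53 -9
mod  -> 8
9    -> 8 9
idiv -> 0
5    -> 0 5
sub  -> -5
neg  -> 5
7    -> 5 7
mul  -> 35
-58  -> 35 -58
mul  -> -2030
2    -> -2030 2
mul  -> -4060
-7   -> -4060 -7
add  -> -4067
neg  -> 4067
neg  -> -4067
neg  -> 4067
neg  -> -4067

-4067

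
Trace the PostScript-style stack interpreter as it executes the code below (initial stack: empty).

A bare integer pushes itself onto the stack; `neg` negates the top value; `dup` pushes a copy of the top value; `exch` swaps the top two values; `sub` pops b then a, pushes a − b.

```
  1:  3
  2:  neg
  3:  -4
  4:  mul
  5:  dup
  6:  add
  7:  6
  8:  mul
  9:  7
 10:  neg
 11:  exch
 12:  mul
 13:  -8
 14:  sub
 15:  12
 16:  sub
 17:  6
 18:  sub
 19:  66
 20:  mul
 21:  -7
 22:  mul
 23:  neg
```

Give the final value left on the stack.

3    → [3]
neg  → [-3]
-4   → [-3, -4]
mul  → [12]
dup  → [12, 12]
add  → [24]
6    → [24, 6]
mul  → [144]
7    → [144, 7]
neg  → [144, -7]
exch → [-7, 144]
mul  → [-1008]
-8   → [-1008, -8]
sub  → [-1000]
12   → [-1000, 12]
sub  → [-1012]
6    → [-1012, 6]
sub  → [-1018]
66   → [-1018, 66]
mul  → [-67188]
-7   → [-67188, -7]
mul  → [470316]
neg  → [-470316]

-470316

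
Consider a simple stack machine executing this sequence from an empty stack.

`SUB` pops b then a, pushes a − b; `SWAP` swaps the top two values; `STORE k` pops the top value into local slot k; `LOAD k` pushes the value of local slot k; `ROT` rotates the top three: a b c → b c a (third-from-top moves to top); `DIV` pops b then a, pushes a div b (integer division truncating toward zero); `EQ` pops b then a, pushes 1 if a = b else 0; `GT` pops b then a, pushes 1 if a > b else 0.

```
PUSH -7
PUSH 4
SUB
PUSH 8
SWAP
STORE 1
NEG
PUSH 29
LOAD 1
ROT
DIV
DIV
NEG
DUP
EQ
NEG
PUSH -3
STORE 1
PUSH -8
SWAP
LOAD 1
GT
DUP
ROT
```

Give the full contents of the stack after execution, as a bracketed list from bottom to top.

PUSH -7 -> [-7]
PUSH 4  -> [-7, 4]
SUB     -> [-11]
PUSH 8  -> [-11, 8]
SWAP    -> [8, -11]
STORE 1 -> [8]
NEG     -> [-8]
PUSH 29 -> [-8, 29]
LOAD 1  -> [-8, 29, -11]
ROT     -> [29, -11, -8]
DIV     -> [29, 1]
DIV     -> [29]
NEG     -> [-29]
DUP     -> [-29, -29]
EQ      -> [1]
NEG     -> [-1]
PUSH -3 -> [-1, -3]
STORE 1 -> [-1]
PUSH -8 -> [-1, -8]
SWAP    -> [-8, -1]
LOAD 1  -> [-8, -1, -3]
GT      -> [-8, 1]
DUP     -> [-8, 1, 1]
ROT     -> [1, 1, -8]

[1, 1, -8]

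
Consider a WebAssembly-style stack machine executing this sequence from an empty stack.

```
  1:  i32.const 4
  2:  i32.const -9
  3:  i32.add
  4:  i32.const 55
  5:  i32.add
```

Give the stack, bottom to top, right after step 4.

[-5, 55]

i32.const 4  → [4]
i32.const -9 → [4, -9]
i32.add      → [-5]
i32.const 55 → [-5, 55]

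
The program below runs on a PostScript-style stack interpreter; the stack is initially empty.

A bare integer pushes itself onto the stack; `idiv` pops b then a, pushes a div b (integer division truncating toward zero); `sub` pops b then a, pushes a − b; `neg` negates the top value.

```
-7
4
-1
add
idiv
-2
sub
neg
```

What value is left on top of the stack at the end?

0

-7   → -7
4    → -7 4
-1   → -7 4 -1
add  → -7 3
idiv → -2
-2   → -2 -2
sub  → 0
neg  → 0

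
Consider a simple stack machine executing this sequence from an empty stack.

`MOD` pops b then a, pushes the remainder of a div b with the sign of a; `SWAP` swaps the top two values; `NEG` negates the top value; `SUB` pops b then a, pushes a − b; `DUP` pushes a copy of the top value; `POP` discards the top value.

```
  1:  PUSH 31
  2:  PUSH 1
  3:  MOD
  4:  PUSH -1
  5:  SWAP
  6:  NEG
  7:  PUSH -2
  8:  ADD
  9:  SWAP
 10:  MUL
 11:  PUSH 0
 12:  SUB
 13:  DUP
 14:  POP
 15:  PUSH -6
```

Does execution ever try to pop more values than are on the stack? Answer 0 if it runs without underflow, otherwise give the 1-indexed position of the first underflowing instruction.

0

PUSH 31  31
PUSH 1   31 1
MOD      0
PUSH -1  0 -1
SWAP     -1 0
NEG      -1 0
PUSH -2  -1 0 -2
ADD      -1 -2
SWAP     -2 -1
MUL      2
PUSH 0   2 0
SUB      2
DUP      2 2
POP      2
PUSH -6  2 -6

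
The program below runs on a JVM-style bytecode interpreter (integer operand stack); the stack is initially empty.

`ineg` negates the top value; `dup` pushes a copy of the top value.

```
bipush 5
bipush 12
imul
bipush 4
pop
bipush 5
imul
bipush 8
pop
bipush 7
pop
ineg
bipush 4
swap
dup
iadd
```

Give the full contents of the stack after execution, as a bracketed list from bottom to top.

bipush 5  → [5]
bipush 12 → [5, 12]
imul      → [60]
bipush 4  → [60, 4]
pop       → [60]
bipush 5  → [60, 5]
imul      → [300]
bipush 8  → [300, 8]
pop       → [300]
bipush 7  → [300, 7]
pop       → [300]
ineg      → [-300]
bipush 4  → [-300, 4]
swap      → [4, -300]
dup       → [4, -300, -300]
iadd      → [4, -600]

[4, -600]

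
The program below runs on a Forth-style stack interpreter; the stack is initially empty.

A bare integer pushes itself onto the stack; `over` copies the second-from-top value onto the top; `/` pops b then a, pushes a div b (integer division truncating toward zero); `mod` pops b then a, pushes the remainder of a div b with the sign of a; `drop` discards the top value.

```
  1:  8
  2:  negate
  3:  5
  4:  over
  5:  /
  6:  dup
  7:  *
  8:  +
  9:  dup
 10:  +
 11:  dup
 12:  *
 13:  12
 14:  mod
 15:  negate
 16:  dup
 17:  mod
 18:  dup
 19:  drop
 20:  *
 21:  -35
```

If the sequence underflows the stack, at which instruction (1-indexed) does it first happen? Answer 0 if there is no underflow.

8      : 8
negate : -8
5      : -8 5
over   : -8 5 -8
/      : -8 0
dup    : -8 0 0
*      : -8 0
+      : -8
dup    : -8 -8
+      : -16
dup    : -16 -16
*      : 256
12     : 256 12
mod    : 4
negate : -4
dup    : -4 -4
mod    : 0
dup    : 0 0
drop   : 0
*  — needs 2 operands, stack has 1 → underflow

20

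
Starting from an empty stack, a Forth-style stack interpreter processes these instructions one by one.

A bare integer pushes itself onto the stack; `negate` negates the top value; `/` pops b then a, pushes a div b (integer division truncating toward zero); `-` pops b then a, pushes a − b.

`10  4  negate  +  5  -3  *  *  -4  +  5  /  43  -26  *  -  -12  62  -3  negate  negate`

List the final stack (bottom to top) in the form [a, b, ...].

[1100, -12, 62, -3]

10     -> [10]
4      -> [10, 4]
negate -> [10, -4]
+      -> [6]
5      -> [6, 5]
-3     -> [6, 5, -3]
*      -> [6, -15]
*      -> [-90]
-4     -> [-90, -4]
+      -> [-94]
5      -> [-94, 5]
/      -> [-18]
43     -> [-18, 43]
-26    -> [-18, 43, -26]
*      -> [-18, -1118]
-      -> [1100]
-12    -> [1100, -12]
62     -> [1100, -12, 62]
-3     -> [1100, -12, 62, -3]
negate -> [1100, -12, 62, 3]
negate -> [1100, -12, 62, -3]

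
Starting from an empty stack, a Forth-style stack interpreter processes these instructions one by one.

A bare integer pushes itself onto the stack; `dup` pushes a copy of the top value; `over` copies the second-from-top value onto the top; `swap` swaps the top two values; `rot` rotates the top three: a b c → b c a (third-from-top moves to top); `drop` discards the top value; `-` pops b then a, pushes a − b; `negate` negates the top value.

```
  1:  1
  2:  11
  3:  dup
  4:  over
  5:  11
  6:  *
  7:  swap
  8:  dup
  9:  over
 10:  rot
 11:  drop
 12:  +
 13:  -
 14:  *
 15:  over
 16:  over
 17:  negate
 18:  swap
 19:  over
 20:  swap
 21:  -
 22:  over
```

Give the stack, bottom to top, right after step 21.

[1, 1089, -1089, -1090]

1      : [1]
11     : [1, 11]
dup    : [1, 11, 11]
over   : [1, 11, 11, 11]
11     : [1, 11, 11, 11, 11]
*      : [1, 11, 11, 121]
swap   : [1, 11, 121, 11]
dup    : [1, 11, 121, 11, 11]
over   : [1, 11, 121, 11, 11, 11]
rot    : [1, 11, 121, 11, 11, 11]
drop   : [1, 11, 121, 11, 11]
+      : [1, 11, 121, 22]
-      : [1, 11, 99]
*      : [1, 1089]
over   : [1, 1089, 1]
over   : [1, 1089, 1, 1089]
negate : [1, 1089, 1, -1089]
swap   : [1, 1089, -1089, 1]
over   : [1, 1089, -1089, 1, -1089]
swap   : [1, 1089, -1089, -1089, 1]
-      : [1, 1089, -1089, -1090]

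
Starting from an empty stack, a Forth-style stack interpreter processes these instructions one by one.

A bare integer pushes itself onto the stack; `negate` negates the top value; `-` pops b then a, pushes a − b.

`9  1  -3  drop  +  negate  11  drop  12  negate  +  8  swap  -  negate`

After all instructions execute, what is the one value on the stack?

9      : 9
1      : 9 1
-3     : 9 1 -3
drop   : 9 1
+      : 10
negate : -10
11     : -10 11
drop   : -10
12     : -10 12
negate : -10 -12
+      : -22
8      : -22 8
swap   : 8 -22
-      : 30
negate : -30

-30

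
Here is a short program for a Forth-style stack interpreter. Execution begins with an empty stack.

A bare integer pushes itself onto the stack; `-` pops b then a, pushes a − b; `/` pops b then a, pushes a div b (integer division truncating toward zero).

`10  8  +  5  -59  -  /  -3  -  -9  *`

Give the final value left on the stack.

-27

10  : [10]
8   : [10, 8]
+   : [18]
5   : [18, 5]
-59 : [18, 5, -59]
-   : [18, 64]
/   : [0]
-3  : [0, -3]
-   : [3]
-9  : [3, -9]
*   : [-27]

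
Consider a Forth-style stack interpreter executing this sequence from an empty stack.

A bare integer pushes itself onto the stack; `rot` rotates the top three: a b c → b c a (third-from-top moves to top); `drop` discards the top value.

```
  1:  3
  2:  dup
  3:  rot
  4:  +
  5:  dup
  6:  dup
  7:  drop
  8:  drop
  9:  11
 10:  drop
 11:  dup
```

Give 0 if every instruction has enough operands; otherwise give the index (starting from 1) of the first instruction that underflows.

3

3    3
dup  3 3
rot  — needs 3 operands, stack has 2 → underflow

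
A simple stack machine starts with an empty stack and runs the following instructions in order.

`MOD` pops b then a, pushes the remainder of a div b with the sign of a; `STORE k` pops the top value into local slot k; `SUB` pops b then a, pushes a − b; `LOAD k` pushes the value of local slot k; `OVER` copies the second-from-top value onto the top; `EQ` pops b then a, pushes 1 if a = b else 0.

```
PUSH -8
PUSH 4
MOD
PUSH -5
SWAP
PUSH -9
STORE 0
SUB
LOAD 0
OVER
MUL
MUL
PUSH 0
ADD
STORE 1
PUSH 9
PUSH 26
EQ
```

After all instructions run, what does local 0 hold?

PUSH -8 -> -8
PUSH 4  -> -8 4
MOD     -> 0
PUSH -5 -> 0 -5
SWAP    -> -5 0
PUSH -9 -> -5 0 -9
STORE 0 -> -5 0
SUB     -> -5
LOAD 0  -> -5 -9
OVER    -> -5 -9 -5
MUL     -> -5 45
MUL     -> -225
PUSH 0  -> -225 0
ADD     -> -225
STORE 1 -> (empty)
PUSH 9  -> 9
PUSH 26 -> 9 26
EQ      -> 0

-9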